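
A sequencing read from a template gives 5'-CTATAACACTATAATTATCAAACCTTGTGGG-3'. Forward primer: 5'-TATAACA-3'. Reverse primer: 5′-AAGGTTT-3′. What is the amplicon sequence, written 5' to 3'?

The forward primer matches the template at positions 2–8.
The reverse primer's reverse complement is AAACCTT, which matches the template at positions 20–26.
The product is the template from position 2 through 26 (25 bp).

5'-TATAACACTATAATTATCAAACCTT-3'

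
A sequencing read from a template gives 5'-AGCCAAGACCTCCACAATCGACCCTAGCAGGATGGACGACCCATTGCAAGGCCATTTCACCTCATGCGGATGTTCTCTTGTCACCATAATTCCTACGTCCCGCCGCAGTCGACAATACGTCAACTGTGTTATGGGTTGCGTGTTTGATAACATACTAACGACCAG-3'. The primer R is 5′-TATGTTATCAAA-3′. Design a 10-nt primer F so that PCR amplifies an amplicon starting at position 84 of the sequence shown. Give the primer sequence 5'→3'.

5'-CCATAATTCC-3'

The reverse primer's reverse complement TTTGATAACATA matches the template at positions 143–154; the product starts at position 84.
The forward primer is identical to the top strand over positions 84–93: CCATAATTCC.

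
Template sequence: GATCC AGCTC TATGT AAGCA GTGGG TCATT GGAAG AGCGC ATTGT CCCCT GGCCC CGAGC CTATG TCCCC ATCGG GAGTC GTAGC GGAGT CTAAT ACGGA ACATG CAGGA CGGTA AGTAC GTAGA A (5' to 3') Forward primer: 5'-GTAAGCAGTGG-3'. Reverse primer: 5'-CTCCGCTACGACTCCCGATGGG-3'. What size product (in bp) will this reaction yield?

Scanning the template, GTAAGCAGTGG occurs at positions 14–24; this primer anneals to the bottom strand there with its 3' end pointing downstream.
Reverse complement of the reverse primer: CCCATCGGGAGTCGTAGCGGAG. This occurs on the top strand at positions 68–89.
The product runs from position 14 to position 89, so its length is 89 − 14 + 1 = 76 bp.

76 bp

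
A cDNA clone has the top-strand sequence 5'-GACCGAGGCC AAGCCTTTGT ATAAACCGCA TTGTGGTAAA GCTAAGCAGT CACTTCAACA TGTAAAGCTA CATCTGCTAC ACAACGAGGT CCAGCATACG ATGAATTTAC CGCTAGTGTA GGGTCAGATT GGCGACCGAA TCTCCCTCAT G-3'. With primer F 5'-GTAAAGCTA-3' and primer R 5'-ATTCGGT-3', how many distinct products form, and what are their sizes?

Two products: 106 bp, 80 bp

The forward primer GTAAAGCTA matches the top strand at positions 36–44, 62–70.
The reverse primer's reverse complement is ACCGAAT, matching at positions 135–141.
Each forward site pairs with the reverse site to give a product ending at position 141: sizes 106, 80 bp.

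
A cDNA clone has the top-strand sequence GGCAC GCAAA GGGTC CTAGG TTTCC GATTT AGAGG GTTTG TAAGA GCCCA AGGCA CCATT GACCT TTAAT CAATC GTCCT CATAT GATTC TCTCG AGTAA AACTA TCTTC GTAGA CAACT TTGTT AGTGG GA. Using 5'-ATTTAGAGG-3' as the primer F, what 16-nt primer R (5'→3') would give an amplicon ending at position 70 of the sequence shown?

5'-ATTAAAGGTCAATGGT-3'

The forward primer binds at positions 27–35; the product's 3' end on the top strand is position 70.
The reverse primer anneals to the top strand over positions 55–70, i.e. to ACCATTGACCTTTAAT.
Its sequence written 5'→3' is the reverse complement: ATTAAAGGTCAATGGT.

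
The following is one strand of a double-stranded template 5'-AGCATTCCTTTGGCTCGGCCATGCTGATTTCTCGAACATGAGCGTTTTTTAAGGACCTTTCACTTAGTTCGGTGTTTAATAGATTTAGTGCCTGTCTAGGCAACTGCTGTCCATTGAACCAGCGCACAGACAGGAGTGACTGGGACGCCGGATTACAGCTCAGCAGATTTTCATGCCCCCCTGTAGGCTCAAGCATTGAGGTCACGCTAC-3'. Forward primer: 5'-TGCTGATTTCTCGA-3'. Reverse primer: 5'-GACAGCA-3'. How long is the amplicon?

The forward primer matches the template at positions 22–35.
Taking the reverse complement of GACAGCA gives TGCTGTC, found at positions 105–111 on the template; the primer anneals here to the top strand with its 3' end pointing upstream.
Amplicon spans positions 22–111: 90 bp.

90 bp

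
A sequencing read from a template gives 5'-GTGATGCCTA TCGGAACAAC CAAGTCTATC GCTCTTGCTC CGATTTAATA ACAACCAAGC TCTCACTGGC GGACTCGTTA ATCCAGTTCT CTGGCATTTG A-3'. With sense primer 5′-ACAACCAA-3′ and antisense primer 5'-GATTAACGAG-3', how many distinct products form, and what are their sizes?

The forward primer ACAACCAA matches the top strand at positions 16–23, 51–58.
The reverse primer's reverse complement is CTCGTTAATC, matching at positions 74–83.
Each forward site pairs with the reverse site to give a product ending at position 83: sizes 68, 33 bp.

Two products: 68 bp, 33 bp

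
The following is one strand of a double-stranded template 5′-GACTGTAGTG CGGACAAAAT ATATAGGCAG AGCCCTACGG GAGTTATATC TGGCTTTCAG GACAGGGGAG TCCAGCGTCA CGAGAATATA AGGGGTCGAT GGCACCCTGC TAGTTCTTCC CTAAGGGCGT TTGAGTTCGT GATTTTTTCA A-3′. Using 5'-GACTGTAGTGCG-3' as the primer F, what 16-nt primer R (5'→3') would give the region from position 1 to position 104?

5'-TGCCATCGACCCCTTA-3'

The product's 3' end on the top strand is position 104.
The reverse primer anneals to the top strand over positions 89–104, i.e. to TAAGGGGTCGATGGCA.
Its sequence written 5'→3' is the reverse complement: TGCCATCGACCCCTTA.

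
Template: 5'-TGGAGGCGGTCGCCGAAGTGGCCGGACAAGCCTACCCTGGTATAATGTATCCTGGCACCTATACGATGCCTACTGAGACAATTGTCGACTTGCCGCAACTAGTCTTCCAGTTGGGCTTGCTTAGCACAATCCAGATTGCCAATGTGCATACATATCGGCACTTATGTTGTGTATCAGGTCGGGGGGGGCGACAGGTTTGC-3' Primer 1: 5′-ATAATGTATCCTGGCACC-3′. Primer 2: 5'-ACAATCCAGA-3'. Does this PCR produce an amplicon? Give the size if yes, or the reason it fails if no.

Primer 1 (ATAATGTATCCTGGCACC) matches the top strand at positions 42–59 (3' end points downstream).
Primer 2 (ACAATCCAGA) also matches the top strand directly, at positions 126–135 — its reverse complement TCTGGATTGT is not present.
Both primers anneal to the bottom strand with 3' ends pointing the same way, so neither can prime synthesis back toward the other.

No product — both primers anneal to the same strand and extend in the same direction.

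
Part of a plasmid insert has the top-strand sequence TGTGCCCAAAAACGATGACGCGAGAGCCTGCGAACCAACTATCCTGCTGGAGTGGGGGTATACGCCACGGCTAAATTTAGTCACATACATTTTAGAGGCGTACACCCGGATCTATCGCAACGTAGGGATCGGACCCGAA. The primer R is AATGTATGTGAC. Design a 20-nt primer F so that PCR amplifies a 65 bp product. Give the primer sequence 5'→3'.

5'-CCTGCGAACCAACTATCCTG-3'

The reverse primer's reverse complement GTCACATACATT matches the template at positions 80–91, so the product ends at position 91.
A 65 bp product then starts at position 91 − 65 + 1 = 27.
The forward primer is identical to the top strand there: CCTGCGAACCAACTATCCTG.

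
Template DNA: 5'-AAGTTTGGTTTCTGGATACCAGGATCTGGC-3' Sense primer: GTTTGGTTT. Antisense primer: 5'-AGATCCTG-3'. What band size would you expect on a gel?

25 bp

Forward primer GTTTGGTTT is found on the top strand at positions 3–11.
The reverse primer's reverse complement is CAGGATCT, which matches the template at positions 20–27.
The product runs from position 3 to position 27, so its length is 27 − 3 + 1 = 25 bp.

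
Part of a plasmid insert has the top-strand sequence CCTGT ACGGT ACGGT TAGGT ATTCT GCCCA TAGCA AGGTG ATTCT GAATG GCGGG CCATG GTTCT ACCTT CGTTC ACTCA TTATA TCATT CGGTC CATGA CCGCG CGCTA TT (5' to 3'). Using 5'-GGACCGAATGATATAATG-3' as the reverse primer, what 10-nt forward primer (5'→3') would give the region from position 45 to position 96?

The reverse primer's reverse complement CATTATATCATTCGGTCC matches the template at positions 79–96; the product starts at position 45.
The forward primer is identical to the top strand over positions 45–54: TGAATGGCGG.

5'-TGAATGGCGG-3'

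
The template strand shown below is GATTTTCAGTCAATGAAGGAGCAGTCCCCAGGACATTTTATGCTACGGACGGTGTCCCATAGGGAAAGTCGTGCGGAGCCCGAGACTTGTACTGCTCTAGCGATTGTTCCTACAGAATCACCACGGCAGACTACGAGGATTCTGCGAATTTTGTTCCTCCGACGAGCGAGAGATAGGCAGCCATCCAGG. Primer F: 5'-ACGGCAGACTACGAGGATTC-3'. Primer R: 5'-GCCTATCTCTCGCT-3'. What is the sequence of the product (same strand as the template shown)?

5'-ACGGCAGACTACGAGGATTCTGCGAATTTTGTTCCTCCGACGAGCGAGAGATAGGC-3'

Scanning the template, ACGGCAGACTACGAGGATTC occurs at positions 123–142; this primer anneals to the bottom strand there with its 3' end pointing downstream.
Taking the reverse complement of GCCTATCTCTCGCT gives AGCGAGAGATAGGC, found at positions 165–178 on the template; the primer anneals here to the top strand with its 3' end pointing upstream.
The product is the template from position 123 through 178 (56 bp).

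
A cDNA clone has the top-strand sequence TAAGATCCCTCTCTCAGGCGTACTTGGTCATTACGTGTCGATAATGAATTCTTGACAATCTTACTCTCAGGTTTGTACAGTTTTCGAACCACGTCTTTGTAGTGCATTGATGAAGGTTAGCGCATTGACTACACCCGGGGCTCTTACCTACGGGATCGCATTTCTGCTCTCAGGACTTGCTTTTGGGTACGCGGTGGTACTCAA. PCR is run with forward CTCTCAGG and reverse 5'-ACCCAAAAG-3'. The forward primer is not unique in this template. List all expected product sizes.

The forward primer CTCTCAGG matches the top strand at positions 11–18, 64–71, 167–174.
The reverse primer's reverse complement is CTTTTGGGT, matching at positions 180–188.
Each forward site pairs with the reverse site to give a product ending at position 188: sizes 178, 125, 22 bp.

178 bp, 125 bp, 22 bp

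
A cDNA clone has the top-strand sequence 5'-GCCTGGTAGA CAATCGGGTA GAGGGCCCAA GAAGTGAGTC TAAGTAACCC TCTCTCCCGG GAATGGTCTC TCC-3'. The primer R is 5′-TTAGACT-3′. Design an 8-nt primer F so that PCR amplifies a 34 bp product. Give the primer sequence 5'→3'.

5'-ACAATCGG-3'

The reverse primer's reverse complement AGTCTAA matches the template at positions 37–43, so the product ends at position 43.
A 34 bp product then starts at position 43 − 34 + 1 = 10.
The forward primer is identical to the top strand there: ACAATCGG.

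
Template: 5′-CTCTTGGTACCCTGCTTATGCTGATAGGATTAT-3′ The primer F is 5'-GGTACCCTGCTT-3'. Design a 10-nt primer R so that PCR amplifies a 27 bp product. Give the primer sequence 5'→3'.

5'-TAATCCTATC-3'

The forward primer binds at positions 6–17, so a 27 bp product ends at position 6 + 27 − 1 = 32.
The reverse primer anneals to the top strand over positions 23–32, i.e. to GATAGGATTA.
Its sequence written 5'→3' is the reverse complement: TAATCCTATC.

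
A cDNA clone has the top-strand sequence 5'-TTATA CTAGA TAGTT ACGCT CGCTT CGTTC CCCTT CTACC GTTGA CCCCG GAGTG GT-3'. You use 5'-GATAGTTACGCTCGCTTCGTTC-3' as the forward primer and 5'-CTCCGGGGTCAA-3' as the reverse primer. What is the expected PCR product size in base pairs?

45 bp

Scanning the template, GATAGTTACGCTCGCTTCGTTC occurs at positions 9–30; this primer anneals to the bottom strand there with its 3' end pointing downstream.
Taking the reverse complement of CTCCGGGGTCAA gives TTGACCCCGGAG, found at positions 42–53 on the template; the primer anneals here to the top strand with its 3' end pointing upstream.
The product runs from position 9 to position 53, so its length is 53 − 9 + 1 = 45 bp.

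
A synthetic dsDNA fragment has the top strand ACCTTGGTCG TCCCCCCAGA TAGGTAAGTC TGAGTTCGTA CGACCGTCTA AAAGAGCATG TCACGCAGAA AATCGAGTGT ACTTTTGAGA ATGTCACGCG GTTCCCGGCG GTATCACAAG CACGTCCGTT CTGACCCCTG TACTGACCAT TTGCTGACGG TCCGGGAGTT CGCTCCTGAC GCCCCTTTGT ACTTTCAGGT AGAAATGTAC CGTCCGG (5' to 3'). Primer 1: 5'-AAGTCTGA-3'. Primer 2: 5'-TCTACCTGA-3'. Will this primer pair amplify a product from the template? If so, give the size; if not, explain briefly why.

Primer 1 (AAGTCTGA) matches the top strand at positions 26–33; it acts as a forward primer.
Primer 2's reverse complement is TCAGGTAGA, matching the top strand at positions 195–203; it acts as a reverse primer.
The 3' ends face each other across positions 26–203, giving a 178 bp product.

Yes — a 178 bp product.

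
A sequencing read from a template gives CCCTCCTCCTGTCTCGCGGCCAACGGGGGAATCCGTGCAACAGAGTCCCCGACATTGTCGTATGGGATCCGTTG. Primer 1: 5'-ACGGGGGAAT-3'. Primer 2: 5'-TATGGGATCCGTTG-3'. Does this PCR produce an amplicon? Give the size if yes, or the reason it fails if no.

No product — both primers anneal to the same strand and extend in the same direction.

Primer 1 (ACGGGGGAAT) matches the top strand at positions 23–32 (3' end points downstream).
Primer 2 (TATGGGATCCGTTG) also matches the top strand directly, at positions 61–74 — its reverse complement CAACGGATCCCATA is not present.
Both primers anneal to the bottom strand with 3' ends pointing the same way, so neither can prime synthesis back toward the other.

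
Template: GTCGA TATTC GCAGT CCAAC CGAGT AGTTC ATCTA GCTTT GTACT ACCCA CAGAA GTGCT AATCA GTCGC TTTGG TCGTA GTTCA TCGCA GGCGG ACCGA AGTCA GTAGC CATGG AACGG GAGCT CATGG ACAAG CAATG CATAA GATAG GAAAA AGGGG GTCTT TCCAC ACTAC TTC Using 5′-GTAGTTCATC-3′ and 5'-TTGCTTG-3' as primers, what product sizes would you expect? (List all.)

115 bp, 61 bp

The forward primer GTAGTTCATC matches the top strand at positions 24–33, 78–87.
The reverse primer's reverse complement is CAAGCAA, matching at positions 132–138.
Each forward site pairs with the reverse site to give a product ending at position 138: sizes 115, 61 bp.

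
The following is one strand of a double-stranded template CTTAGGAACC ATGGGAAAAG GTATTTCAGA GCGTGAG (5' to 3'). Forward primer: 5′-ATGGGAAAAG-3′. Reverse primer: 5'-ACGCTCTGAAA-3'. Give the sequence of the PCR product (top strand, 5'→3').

The forward primer matches the template at positions 11–20.
The reverse primer's reverse complement is TTTCAGAGCGT, which matches the template at positions 24–34.
The product is the template from position 11 through 34 (24 bp).

5'-ATGGGAAAAGGTATTTCAGAGCGT-3'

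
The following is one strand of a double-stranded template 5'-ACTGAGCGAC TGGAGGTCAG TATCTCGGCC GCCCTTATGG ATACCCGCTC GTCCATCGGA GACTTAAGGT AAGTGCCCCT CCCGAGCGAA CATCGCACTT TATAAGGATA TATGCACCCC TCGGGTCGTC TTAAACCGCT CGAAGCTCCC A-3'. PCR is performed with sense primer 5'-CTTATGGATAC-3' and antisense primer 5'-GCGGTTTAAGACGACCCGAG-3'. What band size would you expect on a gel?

106 bp

Forward primer CTTATGGATAC is found on the top strand at positions 34–44.
Reverse complement of the reverse primer: CTCGGGTCGTCTTAAACCGC. This occurs on the top strand at positions 120–139.
The product runs from position 34 to position 139, so its length is 139 − 34 + 1 = 106 bp.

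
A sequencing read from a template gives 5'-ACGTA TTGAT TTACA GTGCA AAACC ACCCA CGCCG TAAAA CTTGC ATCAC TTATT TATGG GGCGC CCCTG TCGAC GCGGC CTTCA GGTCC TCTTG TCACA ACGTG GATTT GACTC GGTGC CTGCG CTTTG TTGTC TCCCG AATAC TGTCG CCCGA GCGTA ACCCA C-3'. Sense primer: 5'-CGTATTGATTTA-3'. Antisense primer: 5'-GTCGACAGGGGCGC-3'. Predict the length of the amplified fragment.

The forward primer matches the template at positions 2–13.
Taking the reverse complement of GTCGACAGGGGCGC gives GCGCCCCTGTCGAC, found at positions 62–75 on the template; the primer anneals here to the top strand with its 3' end pointing upstream.
The product runs from position 2 to position 75, so its length is 75 − 2 + 1 = 74 bp.

74 bp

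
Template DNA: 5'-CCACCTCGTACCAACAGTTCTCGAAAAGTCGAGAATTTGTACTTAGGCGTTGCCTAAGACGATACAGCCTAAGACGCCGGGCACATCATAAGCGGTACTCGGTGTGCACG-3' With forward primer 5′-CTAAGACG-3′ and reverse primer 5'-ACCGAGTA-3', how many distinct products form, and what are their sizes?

Two products: 50 bp, 35 bp

The forward primer CTAAGACG matches the top strand at positions 54–61, 69–76.
The reverse primer's reverse complement is TACTCGGT, matching at positions 96–103.
Each forward site pairs with the reverse site to give a product ending at position 103: sizes 50, 35 bp.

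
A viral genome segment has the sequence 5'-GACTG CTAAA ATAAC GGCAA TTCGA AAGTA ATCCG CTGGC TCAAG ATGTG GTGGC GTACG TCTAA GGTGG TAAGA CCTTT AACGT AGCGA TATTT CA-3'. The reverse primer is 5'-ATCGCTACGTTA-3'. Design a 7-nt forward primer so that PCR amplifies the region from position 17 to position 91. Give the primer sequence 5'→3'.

The reverse primer's reverse complement TAACGTAGCGAT matches the template at positions 80–91; the product starts at position 17.
The forward primer is identical to the top strand over positions 17–23: GCAATTC.

5'-GCAATTC-3'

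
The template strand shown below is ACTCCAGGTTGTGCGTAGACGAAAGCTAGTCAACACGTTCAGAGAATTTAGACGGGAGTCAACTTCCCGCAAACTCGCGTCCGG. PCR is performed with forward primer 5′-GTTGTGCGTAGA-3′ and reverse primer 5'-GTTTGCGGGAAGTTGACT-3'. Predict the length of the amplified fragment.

The forward primer matches the template at positions 8–19.
Reverse complement of the reverse primer: AGTCAACTTCCCGCAAAC. This occurs on the top strand at positions 57–74.
Amplicon spans positions 8–74: 67 bp.

67 bp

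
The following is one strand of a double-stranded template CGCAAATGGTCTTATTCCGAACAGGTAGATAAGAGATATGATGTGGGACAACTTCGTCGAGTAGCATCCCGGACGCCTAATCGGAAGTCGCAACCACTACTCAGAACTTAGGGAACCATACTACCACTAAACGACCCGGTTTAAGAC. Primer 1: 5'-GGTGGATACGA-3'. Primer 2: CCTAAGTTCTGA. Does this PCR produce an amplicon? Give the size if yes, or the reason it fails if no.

No product — primer 1 has no binding site in the template.

Primer 1 (GGTGGATACGA) does not match the top strand, and its reverse complement TCGTATCCACC does not match either.
With no annealing site for primer 1, no amplification occurs.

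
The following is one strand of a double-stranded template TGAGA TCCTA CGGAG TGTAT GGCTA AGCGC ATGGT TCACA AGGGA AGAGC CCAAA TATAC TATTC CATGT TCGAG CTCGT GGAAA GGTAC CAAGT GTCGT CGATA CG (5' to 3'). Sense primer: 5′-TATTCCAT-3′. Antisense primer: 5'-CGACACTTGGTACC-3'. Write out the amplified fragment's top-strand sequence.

Forward primer TATTCCAT is found on the top strand at positions 61–68.
Reverse complement of the reverse primer: GGTACCAAGTGTCG. This occurs on the top strand at positions 86–99.
The product is the template from position 61 through 99 (39 bp).

5'-TATTCCATGTTCGAGCTCGTGGAAAGGTACCAAGTGTCG-3'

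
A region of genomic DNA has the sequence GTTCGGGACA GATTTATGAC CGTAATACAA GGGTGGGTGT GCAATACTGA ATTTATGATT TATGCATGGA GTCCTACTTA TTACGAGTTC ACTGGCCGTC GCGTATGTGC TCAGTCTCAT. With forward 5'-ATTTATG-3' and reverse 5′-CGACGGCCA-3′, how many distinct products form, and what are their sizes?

Three products: 90 bp, 51 bp, 44 bp

The forward primer ATTTATG matches the top strand at positions 12–18, 51–57, 58–64.
The reverse primer's reverse complement is TGGCCGTCG, matching at positions 93–101.
Each forward site pairs with the reverse site to give a product ending at position 101: sizes 90, 51, 44 bp.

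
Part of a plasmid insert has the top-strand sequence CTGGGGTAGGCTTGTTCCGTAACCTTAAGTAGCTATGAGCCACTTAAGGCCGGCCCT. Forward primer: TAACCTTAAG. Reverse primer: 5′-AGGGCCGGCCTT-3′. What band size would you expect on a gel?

38 bp

Forward primer TAACCTTAAG is found on the top strand at positions 20–29.
The reverse primer's reverse complement is AAGGCCGGCCCT, which matches the template at positions 46–57.
The product runs from position 20 to position 57, so its length is 57 − 20 + 1 = 38 bp.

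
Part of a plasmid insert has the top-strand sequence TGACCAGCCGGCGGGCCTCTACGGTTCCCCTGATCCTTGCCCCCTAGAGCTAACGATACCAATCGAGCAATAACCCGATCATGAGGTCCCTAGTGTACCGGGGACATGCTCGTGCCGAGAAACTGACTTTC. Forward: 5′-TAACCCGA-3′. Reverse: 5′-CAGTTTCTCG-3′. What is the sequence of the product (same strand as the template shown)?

The forward primer matches the template at positions 71–78.
The reverse primer's reverse complement is CGAGAAACTG, which matches the template at positions 116–125.
The product is the template from position 71 through 125 (55 bp).

5'-TAACCCGATCATGAGGTCCCTAGTGTACCGGGGACATGCTCGTGCCGAGAAACTG-3'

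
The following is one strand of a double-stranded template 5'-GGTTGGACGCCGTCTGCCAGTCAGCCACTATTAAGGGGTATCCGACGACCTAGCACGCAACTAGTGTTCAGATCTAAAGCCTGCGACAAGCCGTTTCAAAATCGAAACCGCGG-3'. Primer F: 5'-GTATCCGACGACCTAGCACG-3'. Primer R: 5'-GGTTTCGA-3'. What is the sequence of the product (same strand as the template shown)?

5'-GTATCCGACGACCTAGCACGCAACTAGTGTTCAGATCTAAAGCCTGCGACAAGCCGTTTCAAAATCGAAACC-3'

The forward primer matches the template at positions 38–57.
The reverse primer's reverse complement is TCGAAACC, which matches the template at positions 102–109.
The product is the template from position 38 through 109 (72 bp).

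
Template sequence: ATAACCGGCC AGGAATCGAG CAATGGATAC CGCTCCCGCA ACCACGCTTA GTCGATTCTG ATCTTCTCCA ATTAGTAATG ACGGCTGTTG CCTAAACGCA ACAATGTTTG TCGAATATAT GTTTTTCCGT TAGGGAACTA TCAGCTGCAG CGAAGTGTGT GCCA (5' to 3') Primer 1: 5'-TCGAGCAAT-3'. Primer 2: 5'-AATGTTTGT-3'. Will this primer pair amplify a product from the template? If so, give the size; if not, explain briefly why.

Primer 1 (TCGAGCAAT) matches the top strand at positions 16–24 (3' end points downstream).
Primer 2 (AATGTTTGT) also matches the top strand directly, at positions 103–111 — its reverse complement ACAAACATT is not present.
Both primers anneal to the bottom strand with 3' ends pointing the same way, so neither can prime synthesis back toward the other.

No product — both primers anneal to the same strand and extend in the same direction.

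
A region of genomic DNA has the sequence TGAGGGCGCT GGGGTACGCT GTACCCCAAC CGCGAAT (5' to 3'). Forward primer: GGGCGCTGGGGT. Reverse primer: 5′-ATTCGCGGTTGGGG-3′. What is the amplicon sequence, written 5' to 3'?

Scanning the template, GGGCGCTGGGGT occurs at positions 4–15; this primer anneals to the bottom strand there with its 3' end pointing downstream.
Taking the reverse complement of ATTCGCGGTTGGGG gives CCCCAACCGCGAAT, found at positions 24–37 on the template; the primer anneals here to the top strand with its 3' end pointing upstream.
The product is the template from position 4 through 37 (34 bp).

5'-GGGCGCTGGGGTACGCTGTACCCCAACCGCGAAT-3'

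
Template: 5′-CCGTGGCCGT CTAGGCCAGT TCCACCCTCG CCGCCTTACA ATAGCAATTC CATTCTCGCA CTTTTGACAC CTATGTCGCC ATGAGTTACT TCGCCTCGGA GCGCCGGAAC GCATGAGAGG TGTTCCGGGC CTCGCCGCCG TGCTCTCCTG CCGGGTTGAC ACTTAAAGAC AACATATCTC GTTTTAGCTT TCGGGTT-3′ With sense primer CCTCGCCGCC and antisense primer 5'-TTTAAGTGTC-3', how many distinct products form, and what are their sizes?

The forward primer CCTCGCCGCC matches the top strand at positions 26–35, 130–139.
The reverse primer's reverse complement is GACACTTAAA, matching at positions 158–167.
Each forward site pairs with the reverse site to give a product ending at position 167: sizes 142, 38 bp.

Two products: 142 bp, 38 bp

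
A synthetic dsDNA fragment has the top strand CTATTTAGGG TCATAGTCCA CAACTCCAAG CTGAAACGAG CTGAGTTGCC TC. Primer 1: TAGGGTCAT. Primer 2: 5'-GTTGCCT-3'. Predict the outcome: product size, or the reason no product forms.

Primer 1 (TAGGGTCAT) matches the top strand at positions 6–14 (3' end points downstream).
Primer 2 (GTTGCCT) also matches the top strand directly, at positions 45–51 — its reverse complement AGGCAAC is not present.
Both primers anneal to the bottom strand with 3' ends pointing the same way, so neither can prime synthesis back toward the other.

No product — both primers anneal to the same strand and extend in the same direction.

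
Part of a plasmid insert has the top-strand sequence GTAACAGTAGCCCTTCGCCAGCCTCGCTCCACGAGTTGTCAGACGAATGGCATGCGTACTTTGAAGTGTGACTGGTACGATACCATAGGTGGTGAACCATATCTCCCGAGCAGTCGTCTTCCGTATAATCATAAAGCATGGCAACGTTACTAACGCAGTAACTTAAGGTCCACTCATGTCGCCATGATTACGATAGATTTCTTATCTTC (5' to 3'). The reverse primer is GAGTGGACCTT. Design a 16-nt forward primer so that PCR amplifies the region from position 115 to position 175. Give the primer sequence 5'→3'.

The reverse primer's reverse complement AAGGTCCACTC matches the template at positions 165–175; the product starts at position 115.
The forward primer is identical to the top strand over positions 115–130: CGTCTTCCGTATAATC.

5'-CGTCTTCCGTATAATC-3'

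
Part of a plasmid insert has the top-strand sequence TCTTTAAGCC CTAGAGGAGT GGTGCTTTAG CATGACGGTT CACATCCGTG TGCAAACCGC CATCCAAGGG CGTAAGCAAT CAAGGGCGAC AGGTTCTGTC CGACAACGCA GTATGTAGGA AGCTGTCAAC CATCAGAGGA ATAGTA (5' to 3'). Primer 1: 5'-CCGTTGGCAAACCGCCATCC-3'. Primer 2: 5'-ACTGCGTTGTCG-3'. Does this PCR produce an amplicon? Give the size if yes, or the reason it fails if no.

Primer 1 (CCGTTGGCAAACCGCCATCC) does not match the top strand, and its reverse complement GGATGGCGGTTTGCCAACGG does not match either.
With no annealing site for primer 1, no amplification occurs.

No product — primer 1 has no binding site in the template.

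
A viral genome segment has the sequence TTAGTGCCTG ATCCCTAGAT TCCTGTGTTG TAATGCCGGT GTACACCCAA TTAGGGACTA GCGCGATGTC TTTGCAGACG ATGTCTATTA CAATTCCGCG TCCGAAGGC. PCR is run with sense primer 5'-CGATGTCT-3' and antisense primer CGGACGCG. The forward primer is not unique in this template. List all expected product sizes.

41 bp, 26 bp

The forward primer CGATGTCT matches the top strand at positions 64–71, 79–86.
The reverse primer's reverse complement is CGCGTCCG, matching at positions 97–104.
Each forward site pairs with the reverse site to give a product ending at position 104: sizes 41, 26 bp.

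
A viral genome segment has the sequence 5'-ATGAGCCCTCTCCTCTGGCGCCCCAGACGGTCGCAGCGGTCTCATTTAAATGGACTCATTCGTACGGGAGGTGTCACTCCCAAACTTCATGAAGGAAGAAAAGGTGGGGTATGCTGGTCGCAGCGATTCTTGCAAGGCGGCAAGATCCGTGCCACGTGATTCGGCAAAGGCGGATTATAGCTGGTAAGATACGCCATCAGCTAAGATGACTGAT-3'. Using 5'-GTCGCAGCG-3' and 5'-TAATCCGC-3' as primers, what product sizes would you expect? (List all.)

148 bp, 61 bp

The forward primer GTCGCAGCG matches the top strand at positions 30–38, 117–125.
The reverse primer's reverse complement is GCGGATTA, matching at positions 170–177.
Each forward site pairs with the reverse site to give a product ending at position 177: sizes 148, 61 bp.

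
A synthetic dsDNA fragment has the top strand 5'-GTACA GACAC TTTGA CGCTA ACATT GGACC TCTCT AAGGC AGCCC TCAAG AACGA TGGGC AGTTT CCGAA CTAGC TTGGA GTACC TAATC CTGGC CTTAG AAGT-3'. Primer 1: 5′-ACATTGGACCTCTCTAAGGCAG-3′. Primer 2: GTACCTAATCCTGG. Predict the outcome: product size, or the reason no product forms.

Primer 1 (ACATTGGACCTCTCTAAGGCAG) matches the top strand at positions 21–42 (3' end points downstream).
Primer 2 (GTACCTAATCCTGG) also matches the top strand directly, at positions 81–94 — its reverse complement CCAGGATTAGGTAC is not present.
Both primers anneal to the bottom strand with 3' ends pointing the same way, so neither can prime synthesis back toward the other.

No product — both primers anneal to the same strand and extend in the same direction.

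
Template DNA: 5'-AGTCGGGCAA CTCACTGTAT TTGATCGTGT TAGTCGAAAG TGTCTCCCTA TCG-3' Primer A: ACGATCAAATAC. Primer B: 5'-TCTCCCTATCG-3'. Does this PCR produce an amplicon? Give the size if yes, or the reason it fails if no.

No product — the primers' 3' ends point away from each other.

Primer A (ACGATCAAATAC) has reverse complement GTATTTGATCGT, which matches the top strand at positions 17–28; primer A anneals to the top strand there with its 3' end pointing upstream toward position 17.
Primer B (TCTCCCTATCG) matches the top strand directly at positions 43–53; it anneals to the bottom strand with its 3' end pointing downstream toward position 53.
The 3' ends diverge (primer A extends toward position 1, primer B toward position 53), so the primers never converge on a shared product.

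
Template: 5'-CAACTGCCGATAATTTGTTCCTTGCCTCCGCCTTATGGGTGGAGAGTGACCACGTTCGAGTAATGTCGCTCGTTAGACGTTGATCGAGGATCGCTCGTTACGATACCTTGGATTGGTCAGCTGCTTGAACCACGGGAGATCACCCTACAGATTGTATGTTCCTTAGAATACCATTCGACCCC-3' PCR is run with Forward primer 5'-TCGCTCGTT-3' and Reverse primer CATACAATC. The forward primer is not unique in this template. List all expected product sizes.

The forward primer TCGCTCGTT matches the top strand at positions 66–74, 91–99.
The reverse primer's reverse complement is GATTGTATG, matching at positions 150–158.
Each forward site pairs with the reverse site to give a product ending at position 158: sizes 93, 68 bp.

93 bp, 68 bp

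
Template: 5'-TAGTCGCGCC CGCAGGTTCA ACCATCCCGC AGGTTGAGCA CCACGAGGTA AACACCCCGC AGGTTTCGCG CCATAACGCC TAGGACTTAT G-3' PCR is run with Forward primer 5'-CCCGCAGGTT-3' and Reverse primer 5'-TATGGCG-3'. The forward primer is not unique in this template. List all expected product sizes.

The forward primer CCCGCAGGTT matches the top strand at positions 9–18, 26–35, 56–65.
The reverse primer's reverse complement is CGCCATA, matching at positions 69–75.
Each forward site pairs with the reverse site to give a product ending at position 75: sizes 67, 50, 20 bp.

67 bp, 50 bp, 20 bp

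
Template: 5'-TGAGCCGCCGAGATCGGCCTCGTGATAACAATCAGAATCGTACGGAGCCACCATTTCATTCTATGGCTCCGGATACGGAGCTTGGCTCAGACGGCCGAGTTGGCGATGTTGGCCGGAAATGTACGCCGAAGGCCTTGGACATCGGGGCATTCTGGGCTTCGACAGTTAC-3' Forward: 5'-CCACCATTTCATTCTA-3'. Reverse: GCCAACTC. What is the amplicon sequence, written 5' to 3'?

The forward primer matches the template at positions 48–63.
Reverse complement of the reverse primer: GAGTTGGC. This occurs on the top strand at positions 97–104.
The product is the template from position 48 through 104 (57 bp).

5'-CCACCATTTCATTCTATGGCTCCGGATACGGAGCTTGGCTCAGACGGCCGAGTTGGC-3'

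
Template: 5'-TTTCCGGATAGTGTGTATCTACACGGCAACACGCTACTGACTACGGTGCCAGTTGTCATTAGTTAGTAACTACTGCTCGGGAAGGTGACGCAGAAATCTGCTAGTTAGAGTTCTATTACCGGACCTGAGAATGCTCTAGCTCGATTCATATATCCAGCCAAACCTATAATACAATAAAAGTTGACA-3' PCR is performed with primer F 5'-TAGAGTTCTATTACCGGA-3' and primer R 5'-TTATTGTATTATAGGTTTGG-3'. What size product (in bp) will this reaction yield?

The forward primer matches the template at positions 106–123.
The reverse primer's reverse complement is CCAAACCTATAATACAATAA, which matches the template at positions 158–177.
Amplicon spans positions 106–177: 72 bp.

72 bp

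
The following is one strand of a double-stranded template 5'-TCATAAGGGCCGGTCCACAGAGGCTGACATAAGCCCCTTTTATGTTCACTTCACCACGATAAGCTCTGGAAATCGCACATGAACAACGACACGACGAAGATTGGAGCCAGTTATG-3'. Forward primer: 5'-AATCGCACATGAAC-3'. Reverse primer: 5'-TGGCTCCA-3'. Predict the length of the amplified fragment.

39 bp

The forward primer matches the template at positions 71–84.
Taking the reverse complement of TGGCTCCA gives TGGAGCCA, found at positions 102–109 on the template; the primer anneals here to the top strand with its 3' end pointing upstream.
Product length = (reverse-primer end) − (forward-primer start) + 1 = 109 − 71 + 1 = 39 bp.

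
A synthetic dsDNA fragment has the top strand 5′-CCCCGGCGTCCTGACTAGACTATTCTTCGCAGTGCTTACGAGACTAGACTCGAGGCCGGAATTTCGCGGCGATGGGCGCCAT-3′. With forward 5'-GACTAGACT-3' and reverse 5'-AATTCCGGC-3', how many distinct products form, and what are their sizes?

Two products: 51 bp, 22 bp

The forward primer GACTAGACT matches the top strand at positions 13–21, 42–50.
The reverse primer's reverse complement is GCCGGAATT, matching at positions 55–63.
Each forward site pairs with the reverse site to give a product ending at position 63: sizes 51, 22 bp.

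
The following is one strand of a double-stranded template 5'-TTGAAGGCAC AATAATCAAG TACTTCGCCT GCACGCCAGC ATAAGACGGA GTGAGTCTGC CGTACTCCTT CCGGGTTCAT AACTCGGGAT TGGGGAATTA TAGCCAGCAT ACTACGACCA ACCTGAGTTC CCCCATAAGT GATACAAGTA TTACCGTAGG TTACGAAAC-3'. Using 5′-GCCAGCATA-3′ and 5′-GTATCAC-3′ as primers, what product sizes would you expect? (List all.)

111 bp, 43 bp

The forward primer GCCAGCATA matches the top strand at positions 35–43, 103–111.
The reverse primer's reverse complement is GTGATAC, matching at positions 139–145.
Each forward site pairs with the reverse site to give a product ending at position 145: sizes 111, 43 bp.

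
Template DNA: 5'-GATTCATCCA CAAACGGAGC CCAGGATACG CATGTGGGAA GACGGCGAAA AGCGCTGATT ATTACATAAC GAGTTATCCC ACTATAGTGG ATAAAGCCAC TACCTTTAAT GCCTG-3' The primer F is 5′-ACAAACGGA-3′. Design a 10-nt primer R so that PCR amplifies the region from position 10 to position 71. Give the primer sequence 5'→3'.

The product's 3' end on the top strand is position 71.
The reverse primer anneals to the top strand over positions 62–71, i.e. to TTACATAACG.
Its sequence written 5'→3' is the reverse complement: CGTTATGTAA.

5'-CGTTATGTAA-3'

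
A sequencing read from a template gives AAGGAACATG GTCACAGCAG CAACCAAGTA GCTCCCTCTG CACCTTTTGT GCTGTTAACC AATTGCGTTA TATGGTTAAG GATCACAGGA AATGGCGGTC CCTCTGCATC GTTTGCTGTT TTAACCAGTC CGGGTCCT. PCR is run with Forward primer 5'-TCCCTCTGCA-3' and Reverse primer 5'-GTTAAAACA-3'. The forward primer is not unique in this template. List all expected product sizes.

The forward primer TCCCTCTGCA matches the top strand at positions 33–42, 99–108.
The reverse primer's reverse complement is TGTTTTAAC, matching at positions 117–125.
Each forward site pairs with the reverse site to give a product ending at position 125: sizes 93, 27 bp.

93 bp, 27 bp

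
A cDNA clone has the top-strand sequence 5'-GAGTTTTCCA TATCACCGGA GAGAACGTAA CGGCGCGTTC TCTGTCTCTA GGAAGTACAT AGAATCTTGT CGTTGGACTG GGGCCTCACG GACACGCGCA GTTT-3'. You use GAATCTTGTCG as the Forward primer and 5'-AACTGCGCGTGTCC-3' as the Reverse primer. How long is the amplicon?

42 bp

Forward primer GAATCTTGTCG is found on the top strand at positions 62–72.
The reverse primer's reverse complement is GGACACGCGCAGTT, which matches the template at positions 90–103.
Amplicon spans positions 62–103: 42 bp.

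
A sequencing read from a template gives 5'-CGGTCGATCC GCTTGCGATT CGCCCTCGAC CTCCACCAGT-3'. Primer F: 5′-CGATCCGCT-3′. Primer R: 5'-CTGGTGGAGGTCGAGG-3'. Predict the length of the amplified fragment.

The forward primer matches the template at positions 5–13.
Reverse complement of the reverse primer: CCTCGACCTCCACCAG. This occurs on the top strand at positions 24–39.
Amplicon spans positions 5–39: 35 bp.

35 bp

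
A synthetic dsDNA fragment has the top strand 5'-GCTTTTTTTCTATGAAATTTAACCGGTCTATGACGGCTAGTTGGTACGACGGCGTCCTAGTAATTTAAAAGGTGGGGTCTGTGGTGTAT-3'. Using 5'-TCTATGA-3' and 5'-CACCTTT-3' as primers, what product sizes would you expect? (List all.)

The forward primer TCTATGA matches the top strand at positions 9–15, 27–33.
The reverse primer's reverse complement is AAAGGTG, matching at positions 68–74.
Each forward site pairs with the reverse site to give a product ending at position 74: sizes 66, 48 bp.

66 bp, 48 bp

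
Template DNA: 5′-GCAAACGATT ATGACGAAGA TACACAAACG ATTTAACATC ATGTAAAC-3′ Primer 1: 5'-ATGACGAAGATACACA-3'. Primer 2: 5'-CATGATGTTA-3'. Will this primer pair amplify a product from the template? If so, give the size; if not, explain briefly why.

Primer 1 (ATGACGAAGATACACA) matches the top strand at positions 11–26; it acts as a forward primer.
Primer 2's reverse complement is TAACATCATG, matching the top strand at positions 34–43; it acts as a reverse primer.
The 3' ends face each other across positions 11–43, giving a 33 bp product.

Yes — a 33 bp product.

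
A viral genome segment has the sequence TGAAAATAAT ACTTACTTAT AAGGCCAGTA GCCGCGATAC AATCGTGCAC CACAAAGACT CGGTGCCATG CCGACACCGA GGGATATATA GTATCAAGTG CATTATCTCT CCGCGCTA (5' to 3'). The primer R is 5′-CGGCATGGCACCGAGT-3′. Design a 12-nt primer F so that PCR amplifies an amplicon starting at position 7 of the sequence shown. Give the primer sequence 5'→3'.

The reverse primer's reverse complement ACTCGGTGCCATGCCG matches the template at positions 58–73; the product starts at position 7.
The forward primer is identical to the top strand over positions 7–18: TAATACTTACTT.

5'-TAATACTTACTT-3'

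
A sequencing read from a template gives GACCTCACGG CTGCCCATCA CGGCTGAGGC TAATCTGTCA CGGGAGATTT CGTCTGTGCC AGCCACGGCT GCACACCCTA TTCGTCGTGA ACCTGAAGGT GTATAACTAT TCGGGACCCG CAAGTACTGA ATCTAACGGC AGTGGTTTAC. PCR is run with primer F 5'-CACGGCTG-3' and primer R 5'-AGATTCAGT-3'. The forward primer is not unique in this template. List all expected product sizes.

129 bp, 116 bp, 71 bp

The forward primer CACGGCTG matches the top strand at positions 6–13, 19–26, 64–71.
The reverse primer's reverse complement is ACTGAATCT, matching at positions 126–134.
Each forward site pairs with the reverse site to give a product ending at position 134: sizes 129, 116, 71 bp.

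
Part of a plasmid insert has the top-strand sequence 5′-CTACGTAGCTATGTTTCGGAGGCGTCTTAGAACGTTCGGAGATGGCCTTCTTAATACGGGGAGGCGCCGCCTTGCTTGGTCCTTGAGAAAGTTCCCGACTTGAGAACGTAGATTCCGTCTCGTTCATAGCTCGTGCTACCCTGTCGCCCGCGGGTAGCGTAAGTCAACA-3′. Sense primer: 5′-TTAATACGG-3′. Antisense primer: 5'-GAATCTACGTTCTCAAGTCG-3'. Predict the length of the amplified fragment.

65 bp

Forward primer TTAATACGG is found on the top strand at positions 51–59.
Reverse complement of the reverse primer: CGACTTGAGAACGTAGATTC. This occurs on the top strand at positions 96–115.
Amplicon spans positions 51–115: 65 bp.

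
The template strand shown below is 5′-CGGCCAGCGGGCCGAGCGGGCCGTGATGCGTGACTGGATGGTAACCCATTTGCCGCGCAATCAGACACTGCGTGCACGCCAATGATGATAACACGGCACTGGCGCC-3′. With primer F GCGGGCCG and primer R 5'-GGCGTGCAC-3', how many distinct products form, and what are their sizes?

Two products: 74 bp, 65 bp

The forward primer GCGGGCCG matches the top strand at positions 7–14, 16–23.
The reverse primer's reverse complement is GTGCACGCC, matching at positions 72–80.
Each forward site pairs with the reverse site to give a product ending at position 80: sizes 74, 65 bp.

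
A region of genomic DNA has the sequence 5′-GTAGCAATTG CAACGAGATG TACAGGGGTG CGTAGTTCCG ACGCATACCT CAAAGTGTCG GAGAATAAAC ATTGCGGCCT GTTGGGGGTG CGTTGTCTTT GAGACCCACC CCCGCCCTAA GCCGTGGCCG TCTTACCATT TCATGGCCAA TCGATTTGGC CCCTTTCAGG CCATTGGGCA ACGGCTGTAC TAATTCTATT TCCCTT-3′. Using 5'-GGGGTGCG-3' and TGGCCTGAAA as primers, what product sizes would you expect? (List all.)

149 bp, 89 bp

The forward primer GGGGTGCG matches the top strand at positions 25–32, 85–92.
The reverse primer's reverse complement is TTTCAGGCCA, matching at positions 164–173.
Each forward site pairs with the reverse site to give a product ending at position 173: sizes 149, 89 bp.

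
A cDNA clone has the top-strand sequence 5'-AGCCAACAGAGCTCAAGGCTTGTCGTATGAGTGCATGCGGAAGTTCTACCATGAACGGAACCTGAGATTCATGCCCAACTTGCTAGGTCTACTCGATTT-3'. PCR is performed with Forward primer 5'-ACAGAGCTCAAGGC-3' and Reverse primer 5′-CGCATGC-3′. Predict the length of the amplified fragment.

34 bp

Scanning the template, ACAGAGCTCAAGGC occurs at positions 6–19; this primer anneals to the bottom strand there with its 3' end pointing downstream.
Taking the reverse complement of CGCATGC gives GCATGCG, found at positions 33–39 on the template; the primer anneals here to the top strand with its 3' end pointing upstream.
Product length = (reverse-primer end) − (forward-primer start) + 1 = 39 − 6 + 1 = 34 bp.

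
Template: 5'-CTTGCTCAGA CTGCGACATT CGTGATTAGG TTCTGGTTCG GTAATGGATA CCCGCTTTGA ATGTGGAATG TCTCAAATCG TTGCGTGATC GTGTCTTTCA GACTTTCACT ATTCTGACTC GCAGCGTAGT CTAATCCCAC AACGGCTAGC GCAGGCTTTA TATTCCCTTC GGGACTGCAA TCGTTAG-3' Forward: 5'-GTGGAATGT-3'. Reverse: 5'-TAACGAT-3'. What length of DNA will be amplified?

124 bp

The forward primer matches the template at positions 63–71.
The reverse primer's reverse complement is ATCGTTA, which matches the template at positions 180–186.
Product length = (reverse-primer end) − (forward-primer start) + 1 = 186 − 63 + 1 = 124 bp.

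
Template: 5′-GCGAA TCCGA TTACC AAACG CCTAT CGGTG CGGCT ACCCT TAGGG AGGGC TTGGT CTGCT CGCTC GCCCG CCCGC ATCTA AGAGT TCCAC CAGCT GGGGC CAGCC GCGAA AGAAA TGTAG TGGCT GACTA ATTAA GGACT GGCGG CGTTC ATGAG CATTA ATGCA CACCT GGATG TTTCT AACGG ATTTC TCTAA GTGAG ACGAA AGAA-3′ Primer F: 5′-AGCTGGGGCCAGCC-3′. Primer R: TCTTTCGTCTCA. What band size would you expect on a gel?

Scanning the template, AGCTGGGGCCAGCC occurs at positions 92–105; this primer anneals to the bottom strand there with its 3' end pointing downstream.
Reverse complement of the reverse primer: TGAGACGAAAGA. This occurs on the top strand at positions 197–208.
Amplicon spans positions 92–208: 117 bp.

117 bp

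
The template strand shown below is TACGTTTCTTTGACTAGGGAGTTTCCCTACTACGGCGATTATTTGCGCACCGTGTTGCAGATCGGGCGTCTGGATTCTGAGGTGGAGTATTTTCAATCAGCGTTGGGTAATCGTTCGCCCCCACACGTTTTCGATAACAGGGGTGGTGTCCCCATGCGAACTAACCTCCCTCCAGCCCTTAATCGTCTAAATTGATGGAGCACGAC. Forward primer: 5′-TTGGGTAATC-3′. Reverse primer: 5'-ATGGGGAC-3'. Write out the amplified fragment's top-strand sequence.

The forward primer matches the template at positions 103–112.
The reverse primer's reverse complement is GTCCCCAT, which matches the template at positions 148–155.
The product is the template from position 103 through 155 (53 bp).

5'-TTGGGTAATCGTTCGCCCCCACACGTTTTCGATAACAGGGGTGGTGTCCCCAT-3'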